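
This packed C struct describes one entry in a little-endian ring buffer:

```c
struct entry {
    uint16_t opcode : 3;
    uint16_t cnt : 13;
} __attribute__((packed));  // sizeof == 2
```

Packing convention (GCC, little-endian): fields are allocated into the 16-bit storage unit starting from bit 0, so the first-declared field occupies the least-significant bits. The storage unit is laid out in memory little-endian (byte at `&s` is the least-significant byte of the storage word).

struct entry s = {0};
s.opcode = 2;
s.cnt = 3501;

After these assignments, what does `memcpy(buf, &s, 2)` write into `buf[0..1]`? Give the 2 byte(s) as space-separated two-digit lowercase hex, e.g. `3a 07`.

opcode (3b) val=2 bits=0x2 at bit 0: 0x0002
cnt (13b) val=3501 bits=0xdad at bit 3: 0x6d6a
word = 0x6d6a → little-endian bytes:
  [0]=0x6a  [1]=0x6d

6a 6d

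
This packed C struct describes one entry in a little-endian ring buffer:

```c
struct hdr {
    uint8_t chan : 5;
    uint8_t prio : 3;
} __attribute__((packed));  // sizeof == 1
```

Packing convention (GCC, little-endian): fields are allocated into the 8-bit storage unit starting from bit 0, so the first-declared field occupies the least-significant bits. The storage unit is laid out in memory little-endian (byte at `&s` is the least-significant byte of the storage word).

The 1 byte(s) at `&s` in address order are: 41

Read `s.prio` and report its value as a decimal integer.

[0]=0x41 (little-endian) → word 0x41
chan:5 @ bit 0 → (0x41>>0)&0x1f = 0x1
prio:3 @ bit 5 → (0x41>>5)&0x7 = 0x2  ←

2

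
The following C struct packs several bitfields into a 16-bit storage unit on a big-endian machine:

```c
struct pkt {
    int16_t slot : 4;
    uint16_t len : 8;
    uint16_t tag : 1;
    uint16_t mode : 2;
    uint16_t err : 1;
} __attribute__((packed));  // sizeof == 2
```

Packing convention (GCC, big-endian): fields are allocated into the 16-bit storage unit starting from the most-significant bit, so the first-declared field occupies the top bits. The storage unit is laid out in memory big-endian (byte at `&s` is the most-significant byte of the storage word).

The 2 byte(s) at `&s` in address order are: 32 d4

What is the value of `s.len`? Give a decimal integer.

45

[0]=0x32 [1]=0xd4 (big-endian) → word 0x32d4
slot:4 @ bit 12 → (0x32d4>>12)&0xf = 0x3
len:8 @ bit 4 → (0x32d4>>4)&0xff = 0x2d  ←
tag:1 @ bit 3 → (0x32d4>>3)&0x1 = 0x0
mode:2 @ bit 1 → (0x32d4>>1)&0x3 = 0x2
err:1 @ bit 0 → (0x32d4>>0)&0x1 = 0x0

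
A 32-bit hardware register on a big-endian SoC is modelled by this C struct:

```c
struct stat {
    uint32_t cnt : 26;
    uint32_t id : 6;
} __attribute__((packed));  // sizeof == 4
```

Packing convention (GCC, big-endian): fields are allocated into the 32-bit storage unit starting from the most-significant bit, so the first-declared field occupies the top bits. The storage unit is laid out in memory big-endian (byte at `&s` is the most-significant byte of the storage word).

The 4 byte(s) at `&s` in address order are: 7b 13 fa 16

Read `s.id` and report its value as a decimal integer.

[0]=0x7b [1]=0x13 [2]=0xfa [3]=0x16 (big-endian) → word 0x7b13fa16
cnt:26 @ bit 6 → (0x7b13fa16>>6)&0x3ffffff = 0x1ec4fe8
id:6 @ bit 0 → (0x7b13fa16>>0)&0x3f = 0x16  ←

22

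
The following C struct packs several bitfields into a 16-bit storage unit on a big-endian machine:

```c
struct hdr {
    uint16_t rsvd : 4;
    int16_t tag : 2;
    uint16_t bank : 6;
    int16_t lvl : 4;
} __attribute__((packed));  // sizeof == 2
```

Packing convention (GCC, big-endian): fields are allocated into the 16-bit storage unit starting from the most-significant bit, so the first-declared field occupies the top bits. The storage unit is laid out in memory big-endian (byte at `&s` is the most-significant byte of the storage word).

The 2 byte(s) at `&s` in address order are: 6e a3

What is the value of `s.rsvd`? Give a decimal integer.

6

[0]=0x6e [1]=0xa3 (big-endian) → word 0x6ea3
rsvd:4 @ bit 12 → (0x6ea3>>12)&0xf = 0x6  ←
tag:2 @ bit 10 → (0x6ea3>>10)&0x3 = 0x3
bank:6 @ bit 4 → (0x6ea3>>4)&0x3f = 0x2a
lvl:4 @ bit 0 → (0x6ea3>>0)&0xf = 0x3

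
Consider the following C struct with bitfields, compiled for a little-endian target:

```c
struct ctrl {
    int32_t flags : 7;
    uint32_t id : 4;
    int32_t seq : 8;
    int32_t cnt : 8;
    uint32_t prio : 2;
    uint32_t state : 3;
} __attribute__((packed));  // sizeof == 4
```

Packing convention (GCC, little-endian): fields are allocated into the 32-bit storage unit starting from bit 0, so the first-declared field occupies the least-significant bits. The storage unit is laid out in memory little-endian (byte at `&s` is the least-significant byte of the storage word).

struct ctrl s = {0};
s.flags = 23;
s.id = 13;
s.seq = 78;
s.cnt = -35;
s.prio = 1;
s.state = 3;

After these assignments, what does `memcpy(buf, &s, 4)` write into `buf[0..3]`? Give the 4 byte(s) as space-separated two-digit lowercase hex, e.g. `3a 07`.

flags (7b) val=23 bits=0x17 at bit 0: 0x00000017
id (4b) val=13 bits=0xd at bit 7: 0x00000697
seq (8b) val=78 bits=0x4e at bit 11: 0x00027697
cnt (8b) val=-35 bits=0xdd at bit 19: 0x06ea7697
prio (2b) val=1 bits=0x1 at bit 27: 0x0eea7697
state (3b) val=3 bits=0x3 at bit 29: 0x6eea7697
word = 0x6eea7697 → little-endian bytes:
  [0]=0x97  [1]=0x76  [2]=0xea  [3]=0x6e

97 76 ea 6e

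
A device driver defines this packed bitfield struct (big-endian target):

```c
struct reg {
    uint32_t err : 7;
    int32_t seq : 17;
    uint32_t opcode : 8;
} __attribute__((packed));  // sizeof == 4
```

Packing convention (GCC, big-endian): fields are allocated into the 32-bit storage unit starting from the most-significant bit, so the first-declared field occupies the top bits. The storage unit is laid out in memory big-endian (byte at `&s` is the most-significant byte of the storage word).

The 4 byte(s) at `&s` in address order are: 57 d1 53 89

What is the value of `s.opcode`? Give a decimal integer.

[0]=0x57 [1]=0xd1 [2]=0x53 [3]=0x89 (big-endian) → word 0x57d15389
err [25+:7] = (word>>25) & 0x7f = 43
seq [8+:17] = (word>>8) & 0x1ffff = 119123
opcode [0+:8] = (word>>0) & 0xff = 137  ←

137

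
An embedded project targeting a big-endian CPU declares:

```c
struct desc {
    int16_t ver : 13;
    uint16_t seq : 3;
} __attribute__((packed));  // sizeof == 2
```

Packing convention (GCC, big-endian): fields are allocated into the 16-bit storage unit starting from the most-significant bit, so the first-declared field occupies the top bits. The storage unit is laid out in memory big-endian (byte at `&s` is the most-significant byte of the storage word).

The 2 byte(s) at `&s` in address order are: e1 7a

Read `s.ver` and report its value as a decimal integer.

-977

[0]=0xe1 [1]=0x7a (big-endian) → word 0xe17a
ver:13 @ bit 3 → (0xe17a>>3)&0x1fff = 0x1c2f  ←
seq:3 @ bit 0 → (0xe17a>>0)&0x7 = 0x2
ver signed 13b, MSB=1: 7215 - 8192 = -977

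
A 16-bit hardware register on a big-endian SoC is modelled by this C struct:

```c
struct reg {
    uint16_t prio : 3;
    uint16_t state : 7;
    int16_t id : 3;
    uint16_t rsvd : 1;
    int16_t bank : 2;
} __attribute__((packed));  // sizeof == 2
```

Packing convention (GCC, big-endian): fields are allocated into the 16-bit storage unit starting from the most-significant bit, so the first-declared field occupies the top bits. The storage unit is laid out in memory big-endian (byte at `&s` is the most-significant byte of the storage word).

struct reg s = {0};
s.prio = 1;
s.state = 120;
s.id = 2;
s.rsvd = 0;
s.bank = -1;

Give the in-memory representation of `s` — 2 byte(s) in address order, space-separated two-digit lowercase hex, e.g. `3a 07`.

[13+:3] prio=1 & 0x7 = 0x1; word=0x2000
[6+:7] state=120 & 0x7f = 0x78; word=0x3e00
[3+:3] id=2 & 0x7 = 0x2; word=0x3e10
[2+:1] rsvd=0 & 0x1 = 0x0; word=0x3e10
[0+:2] bank=-1 & 0x3 = 0x3; word=0x3e13
word = 0x3e13 → big-endian bytes:
  [0]=0x3e  [1]=0x13

3e 13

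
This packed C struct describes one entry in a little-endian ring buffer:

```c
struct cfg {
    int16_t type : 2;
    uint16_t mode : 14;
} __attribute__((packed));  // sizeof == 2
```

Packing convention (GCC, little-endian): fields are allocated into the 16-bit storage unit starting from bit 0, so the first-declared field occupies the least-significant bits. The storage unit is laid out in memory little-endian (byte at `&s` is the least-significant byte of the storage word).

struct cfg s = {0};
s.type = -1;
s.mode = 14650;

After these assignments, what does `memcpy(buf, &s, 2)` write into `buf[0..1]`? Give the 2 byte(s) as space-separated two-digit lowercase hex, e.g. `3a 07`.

eb e4

type:2 = -1 → 0x3 << 0 → word 0x0003
mode:14 = 14650 → 0x393a << 2 → word 0xe4eb
word = 0xe4eb → little-endian bytes:
  [0]=0xeb  [1]=0xe4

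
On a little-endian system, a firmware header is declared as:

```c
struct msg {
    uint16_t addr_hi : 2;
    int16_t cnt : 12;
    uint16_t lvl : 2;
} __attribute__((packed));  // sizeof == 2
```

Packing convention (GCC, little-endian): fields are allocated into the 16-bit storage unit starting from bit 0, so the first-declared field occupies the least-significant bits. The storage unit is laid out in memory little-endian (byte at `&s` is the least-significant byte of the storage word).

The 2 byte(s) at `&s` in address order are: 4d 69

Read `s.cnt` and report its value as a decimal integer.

[0]=0x4d [1]=0x69 (little-endian) → word 0x694d
addr_hi:2 @ bit 0 → (0x694d>>0)&0x3 = 0x1
cnt:12 @ bit 2 → (0x694d>>2)&0xfff = 0xa53  ←
lvl:2 @ bit 14 → (0x694d>>14)&0x3 = 0x1
cnt signed 12b, MSB=1: 2643 - 4096 = -1453

-1453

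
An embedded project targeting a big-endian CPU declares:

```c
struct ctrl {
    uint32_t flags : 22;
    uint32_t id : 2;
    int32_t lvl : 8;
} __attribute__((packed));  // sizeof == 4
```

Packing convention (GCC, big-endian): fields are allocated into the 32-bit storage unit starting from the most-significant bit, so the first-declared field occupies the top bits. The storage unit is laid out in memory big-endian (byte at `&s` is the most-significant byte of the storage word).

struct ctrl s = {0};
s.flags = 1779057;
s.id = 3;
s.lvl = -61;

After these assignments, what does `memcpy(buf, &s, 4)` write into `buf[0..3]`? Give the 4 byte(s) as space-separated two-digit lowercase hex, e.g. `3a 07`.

6c 95 c7 c3

[10+:22] flags=1779057 & 0x3fffff = 0x1b2571; word=0x6c95c400
[8+:2] id=3 & 0x3 = 0x3; word=0x6c95c700
[0+:8] lvl=-61 & 0xff = 0xc3; word=0x6c95c7c3
word = 0x6c95c7c3 → big-endian bytes:
  [0]=0x6c  [1]=0x95  [2]=0xc7  [3]=0xc3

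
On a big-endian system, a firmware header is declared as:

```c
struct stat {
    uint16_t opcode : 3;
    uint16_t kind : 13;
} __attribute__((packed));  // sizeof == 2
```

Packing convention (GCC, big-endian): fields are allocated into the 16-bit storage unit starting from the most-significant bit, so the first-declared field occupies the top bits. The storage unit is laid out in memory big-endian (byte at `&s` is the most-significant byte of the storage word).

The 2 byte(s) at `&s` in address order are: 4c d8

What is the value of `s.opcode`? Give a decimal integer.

2

[0]=0x4c [1]=0xd8 (big-endian) → word 0x4cd8
opcode [13+:3] = (word>>13) & 0x7 = 2  ←
kind [0+:13] = (word>>0) & 0x1fff = 3288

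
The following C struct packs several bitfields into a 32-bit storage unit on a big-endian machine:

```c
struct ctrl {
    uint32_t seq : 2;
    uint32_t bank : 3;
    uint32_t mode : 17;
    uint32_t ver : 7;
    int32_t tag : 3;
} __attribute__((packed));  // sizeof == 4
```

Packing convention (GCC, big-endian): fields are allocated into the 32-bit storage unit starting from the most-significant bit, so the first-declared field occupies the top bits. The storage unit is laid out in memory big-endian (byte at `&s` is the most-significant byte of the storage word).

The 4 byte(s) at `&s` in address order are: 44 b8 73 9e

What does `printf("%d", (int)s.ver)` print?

[0]=0x44 [1]=0xb8 [2]=0x73 [3]=0x9e (big-endian) → word 0x44b8739e
seq [30+:2] = (word>>30) & 0x3 = 1
bank [27+:3] = (word>>27) & 0x7 = 0
mode [10+:17] = (word>>10) & 0x1ffff = 77340
ver [3+:7] = (word>>3) & 0x7f = 115  ←
tag [0+:3] = (word>>0) & 0x7 = 6

115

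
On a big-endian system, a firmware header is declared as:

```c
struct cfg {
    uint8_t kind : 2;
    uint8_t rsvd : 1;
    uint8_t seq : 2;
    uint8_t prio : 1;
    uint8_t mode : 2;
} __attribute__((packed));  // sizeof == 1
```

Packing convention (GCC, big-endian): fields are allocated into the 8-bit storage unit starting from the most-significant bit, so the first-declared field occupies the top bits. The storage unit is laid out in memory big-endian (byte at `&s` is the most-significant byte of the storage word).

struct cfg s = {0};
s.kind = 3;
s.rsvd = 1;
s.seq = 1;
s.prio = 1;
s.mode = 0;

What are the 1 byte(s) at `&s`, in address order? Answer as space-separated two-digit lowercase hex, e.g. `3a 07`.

ec

kind:2 = 3 → 0x3 << 6 → word 0xc0
rsvd:1 = 1 → 0x1 << 5 → word 0xe0
seq:2 = 1 → 0x1 << 3 → word 0xe8
prio:1 = 1 → 0x1 << 2 → word 0xec
mode:2 = 0 → 0x0 << 0 → word 0xec
word = 0xec → big-endian bytes:
  [0]=0xec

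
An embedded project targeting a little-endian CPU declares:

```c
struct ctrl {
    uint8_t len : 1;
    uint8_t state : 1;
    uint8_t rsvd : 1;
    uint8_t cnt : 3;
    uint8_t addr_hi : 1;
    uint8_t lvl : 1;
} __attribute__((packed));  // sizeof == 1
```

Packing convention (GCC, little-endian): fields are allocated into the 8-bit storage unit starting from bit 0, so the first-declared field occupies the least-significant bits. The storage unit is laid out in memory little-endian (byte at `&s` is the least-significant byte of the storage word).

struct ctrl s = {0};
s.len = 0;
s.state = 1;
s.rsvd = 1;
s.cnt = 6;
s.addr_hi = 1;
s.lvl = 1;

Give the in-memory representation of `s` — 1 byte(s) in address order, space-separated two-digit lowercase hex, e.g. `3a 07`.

len (1b) val=0 bits=0x0 at bit 0: 0x00
state (1b) val=1 bits=0x1 at bit 1: 0x02
rsvd (1b) val=1 bits=0x1 at bit 2: 0x06
cnt (3b) val=6 bits=0x6 at bit 3: 0x36
addr_hi (1b) val=1 bits=0x1 at bit 6: 0x76
lvl (1b) val=1 bits=0x1 at bit 7: 0xf6
word = 0xf6 → little-endian bytes:
  [0]=0xf6

f6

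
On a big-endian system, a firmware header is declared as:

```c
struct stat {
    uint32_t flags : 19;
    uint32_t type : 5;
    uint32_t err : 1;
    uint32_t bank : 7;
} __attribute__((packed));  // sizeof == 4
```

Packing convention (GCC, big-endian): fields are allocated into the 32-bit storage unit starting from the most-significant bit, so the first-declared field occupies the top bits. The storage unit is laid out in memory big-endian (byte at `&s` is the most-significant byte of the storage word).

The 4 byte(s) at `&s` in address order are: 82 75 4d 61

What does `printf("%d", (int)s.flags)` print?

267178

[0]=0x82 [1]=0x75 [2]=0x4d [3]=0x61 (big-endian) → word 0x82754d61
flags [13+:19] = (word>>13) & 0x7ffff = 267178  ←
type [8+:5] = (word>>8) & 0x1f = 13
err [7+:1] = (word>>7) & 0x1 = 0
bank [0+:7] = (word>>0) & 0x7f = 97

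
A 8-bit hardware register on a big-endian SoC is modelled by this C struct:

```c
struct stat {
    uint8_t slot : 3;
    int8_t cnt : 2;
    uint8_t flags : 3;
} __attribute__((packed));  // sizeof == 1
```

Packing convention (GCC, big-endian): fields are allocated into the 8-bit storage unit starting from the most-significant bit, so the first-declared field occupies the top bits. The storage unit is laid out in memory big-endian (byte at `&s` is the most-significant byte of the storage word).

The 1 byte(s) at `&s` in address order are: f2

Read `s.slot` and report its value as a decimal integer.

7

[0]=0xf2 (big-endian) → word 0xf2
slot:3 @ bit 5 → (0xf2>>5)&0x7 = 0x7  ←
cnt:2 @ bit 3 → (0xf2>>3)&0x3 = 0x2
flags:3 @ bit 0 → (0xf2>>0)&0x7 = 0x2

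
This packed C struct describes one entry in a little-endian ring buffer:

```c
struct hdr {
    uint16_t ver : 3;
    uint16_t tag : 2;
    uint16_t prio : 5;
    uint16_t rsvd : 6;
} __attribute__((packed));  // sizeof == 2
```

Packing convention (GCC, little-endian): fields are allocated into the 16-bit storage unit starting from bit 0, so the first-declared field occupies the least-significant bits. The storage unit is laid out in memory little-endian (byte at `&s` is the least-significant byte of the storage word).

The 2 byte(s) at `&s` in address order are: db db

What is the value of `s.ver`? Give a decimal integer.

[0]=0xdb [1]=0xdb (little-endian) → word 0xdbdb
ver:3 @ bit 0 → (0xdbdb>>0)&0x7 = 0x3  ←
tag:2 @ bit 3 → (0xdbdb>>3)&0x3 = 0x3
prio:5 @ bit 5 → (0xdbdb>>5)&0x1f = 0x1e
rsvd:6 @ bit 10 → (0xdbdb>>10)&0x3f = 0x36

3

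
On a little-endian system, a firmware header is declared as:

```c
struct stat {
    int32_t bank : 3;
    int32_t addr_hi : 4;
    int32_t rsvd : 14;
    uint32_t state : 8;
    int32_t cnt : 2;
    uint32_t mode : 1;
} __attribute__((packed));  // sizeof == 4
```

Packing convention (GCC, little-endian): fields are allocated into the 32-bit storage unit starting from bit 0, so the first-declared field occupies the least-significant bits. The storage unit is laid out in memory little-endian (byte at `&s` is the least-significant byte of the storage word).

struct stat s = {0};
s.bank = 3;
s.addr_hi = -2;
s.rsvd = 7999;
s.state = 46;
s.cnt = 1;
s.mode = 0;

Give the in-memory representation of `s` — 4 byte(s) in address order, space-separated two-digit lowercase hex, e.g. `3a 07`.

f3 9f cf 25

bank:3 = 3 → 0x3 << 0 → word 0x00000003
addr_hi:4 = -2 → 0xe << 3 → word 0x00000073
rsvd:14 = 7999 → 0x1f3f << 7 → word 0x000f9ff3
state:8 = 46 → 0x2e << 21 → word 0x05cf9ff3
cnt:2 = 1 → 0x1 << 29 → word 0x25cf9ff3
mode:1 = 0 → 0x0 << 31 → word 0x25cf9ff3
word = 0x25cf9ff3 → little-endian bytes:
  [0]=0xf3  [1]=0x9f  [2]=0xcf  [3]=0x25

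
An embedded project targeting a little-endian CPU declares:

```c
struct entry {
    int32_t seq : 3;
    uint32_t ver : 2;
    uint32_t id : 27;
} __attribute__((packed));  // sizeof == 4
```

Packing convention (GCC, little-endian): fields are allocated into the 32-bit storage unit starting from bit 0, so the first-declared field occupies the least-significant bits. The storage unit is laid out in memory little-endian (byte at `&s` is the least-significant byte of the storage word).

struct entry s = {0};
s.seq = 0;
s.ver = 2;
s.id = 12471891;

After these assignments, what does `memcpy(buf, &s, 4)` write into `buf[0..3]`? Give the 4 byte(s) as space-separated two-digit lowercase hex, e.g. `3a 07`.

seq:3 = 0 → 0x0 << 0 → word 0x00000000
ver:2 = 2 → 0x2 << 3 → word 0x00000010
id:27 = 12471891 → 0xbe4e53 << 5 → word 0x17c9ca70
word = 0x17c9ca70 → little-endian bytes:
  [0]=0x70  [1]=0xca  [2]=0xc9  [3]=0x17

70 ca c9 17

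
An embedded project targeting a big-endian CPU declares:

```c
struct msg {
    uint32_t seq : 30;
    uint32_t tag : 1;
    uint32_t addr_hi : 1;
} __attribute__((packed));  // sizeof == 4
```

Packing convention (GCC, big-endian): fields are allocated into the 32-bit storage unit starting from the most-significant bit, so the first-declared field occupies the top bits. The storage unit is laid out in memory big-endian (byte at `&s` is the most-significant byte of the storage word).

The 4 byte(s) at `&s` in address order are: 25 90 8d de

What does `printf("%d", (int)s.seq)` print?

[0]=0x25 [1]=0x90 [2]=0x8d [3]=0xde (big-endian) → word 0x25908dde
seq [2+:30] = (word>>2) & 0x3fffffff = 157557623  ←
tag [1+:1] = (word>>1) & 0x1 = 1
addr_hi [0+:1] = (word>>0) & 0x1 = 0

157557623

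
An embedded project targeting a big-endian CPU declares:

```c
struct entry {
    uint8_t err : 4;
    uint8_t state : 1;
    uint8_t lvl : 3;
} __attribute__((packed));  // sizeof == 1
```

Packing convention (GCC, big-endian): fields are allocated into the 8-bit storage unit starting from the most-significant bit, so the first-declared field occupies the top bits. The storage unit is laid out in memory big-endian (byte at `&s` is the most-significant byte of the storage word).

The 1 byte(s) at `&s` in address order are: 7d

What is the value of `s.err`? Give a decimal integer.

7

[0]=0x7d (big-endian) → word 0x7d
err [4+:4] = (word>>4) & 0xf = 7  ←
state [3+:1] = (word>>3) & 0x1 = 1
lvl [0+:3] = (word>>0) & 0x7 = 5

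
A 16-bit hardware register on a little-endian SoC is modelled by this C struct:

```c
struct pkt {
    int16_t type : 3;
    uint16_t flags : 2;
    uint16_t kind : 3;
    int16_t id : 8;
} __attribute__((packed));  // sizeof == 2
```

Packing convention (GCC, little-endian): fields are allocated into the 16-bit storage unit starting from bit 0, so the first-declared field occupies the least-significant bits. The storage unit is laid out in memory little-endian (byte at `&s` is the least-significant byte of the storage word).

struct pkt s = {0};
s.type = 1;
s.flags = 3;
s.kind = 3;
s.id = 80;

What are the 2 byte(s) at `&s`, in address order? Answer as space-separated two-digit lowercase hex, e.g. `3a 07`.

[0+:3] type=1 & 0x7 = 0x1; word=0x0001
[3+:2] flags=3 & 0x3 = 0x3; word=0x0019
[5+:3] kind=3 & 0x7 = 0x3; word=0x0079
[8+:8] id=80 & 0xff = 0x50; word=0x5079
word = 0x5079 → little-endian bytes:
  [0]=0x79  [1]=0x50

79 50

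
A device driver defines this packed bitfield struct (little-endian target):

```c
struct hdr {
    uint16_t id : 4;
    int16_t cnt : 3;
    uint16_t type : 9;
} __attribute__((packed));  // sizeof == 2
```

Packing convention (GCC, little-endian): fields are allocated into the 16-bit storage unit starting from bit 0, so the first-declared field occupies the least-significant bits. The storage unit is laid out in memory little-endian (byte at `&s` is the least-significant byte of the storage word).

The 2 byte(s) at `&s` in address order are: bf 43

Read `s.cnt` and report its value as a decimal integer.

[0]=0xbf [1]=0x43 (little-endian) → word 0x43bf
id [0+:4] = (word>>0) & 0xf = 15
cnt [4+:3] = (word>>4) & 0x7 = 3  ←
type [7+:9] = (word>>7) & 0x1ff = 135
cnt signed 3b, MSB=0: value = 3

3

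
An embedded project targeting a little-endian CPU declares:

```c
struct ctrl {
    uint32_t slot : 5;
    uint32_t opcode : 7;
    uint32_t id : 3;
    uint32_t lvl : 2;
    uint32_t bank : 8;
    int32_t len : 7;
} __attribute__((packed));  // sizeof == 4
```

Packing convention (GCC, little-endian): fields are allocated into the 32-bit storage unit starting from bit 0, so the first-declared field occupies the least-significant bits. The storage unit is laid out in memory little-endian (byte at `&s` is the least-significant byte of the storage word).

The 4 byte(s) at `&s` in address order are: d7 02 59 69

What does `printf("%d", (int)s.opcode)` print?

[0]=0xd7 [1]=0x02 [2]=0x59 [3]=0x69 (little-endian) → word 0x695902d7
slot [0+:5] = (word>>0) & 0x1f = 23
opcode [5+:7] = (word>>5) & 0x7f = 22  ←
id [12+:3] = (word>>12) & 0x7 = 0
lvl [15+:2] = (word>>15) & 0x3 = 2
bank [17+:8] = (word>>17) & 0xff = 172
len [25+:7] = (word>>25) & 0x7f = 52

22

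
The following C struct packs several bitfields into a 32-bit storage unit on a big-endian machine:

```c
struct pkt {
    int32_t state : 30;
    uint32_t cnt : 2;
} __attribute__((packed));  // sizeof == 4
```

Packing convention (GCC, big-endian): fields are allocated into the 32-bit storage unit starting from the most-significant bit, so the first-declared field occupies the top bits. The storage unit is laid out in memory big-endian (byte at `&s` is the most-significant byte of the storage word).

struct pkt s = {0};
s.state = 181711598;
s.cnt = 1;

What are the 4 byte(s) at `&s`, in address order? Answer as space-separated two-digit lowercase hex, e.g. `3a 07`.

2b 52 cb b9

state:30 = 181711598 → 0xad4b2ee << 2 → word 0x2b52cbb8
cnt:2 = 1 → 0x1 << 0 → word 0x2b52cbb9
word = 0x2b52cbb9 → big-endian bytes:
  [0]=0x2b  [1]=0x52  [2]=0xcb  [3]=0xb9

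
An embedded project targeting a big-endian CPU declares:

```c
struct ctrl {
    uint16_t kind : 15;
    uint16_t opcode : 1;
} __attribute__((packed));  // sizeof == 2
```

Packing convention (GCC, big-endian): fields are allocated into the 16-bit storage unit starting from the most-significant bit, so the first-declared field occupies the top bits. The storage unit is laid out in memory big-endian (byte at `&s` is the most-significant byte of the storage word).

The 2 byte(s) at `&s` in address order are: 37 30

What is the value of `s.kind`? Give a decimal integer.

7064

[0]=0x37 [1]=0x30 (big-endian) → word 0x3730
kind [1+:15] = (word>>1) & 0x7fff = 7064  ←
opcode [0+:1] = (word>>0) & 0x1 = 0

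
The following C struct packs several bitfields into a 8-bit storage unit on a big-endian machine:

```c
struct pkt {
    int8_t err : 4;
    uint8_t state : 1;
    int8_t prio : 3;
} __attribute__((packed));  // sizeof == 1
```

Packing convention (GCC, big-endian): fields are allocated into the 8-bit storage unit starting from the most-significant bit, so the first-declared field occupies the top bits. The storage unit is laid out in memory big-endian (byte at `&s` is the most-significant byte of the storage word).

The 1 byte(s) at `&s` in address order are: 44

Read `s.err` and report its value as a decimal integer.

[0]=0x44 (big-endian) → word 0x44
err:4 @ bit 4 → (0x44>>4)&0xf = 0x4  ←
state:1 @ bit 3 → (0x44>>3)&0x1 = 0x0
prio:3 @ bit 0 → (0x44>>0)&0x7 = 0x4
err signed 4b, MSB=0: value = 4

4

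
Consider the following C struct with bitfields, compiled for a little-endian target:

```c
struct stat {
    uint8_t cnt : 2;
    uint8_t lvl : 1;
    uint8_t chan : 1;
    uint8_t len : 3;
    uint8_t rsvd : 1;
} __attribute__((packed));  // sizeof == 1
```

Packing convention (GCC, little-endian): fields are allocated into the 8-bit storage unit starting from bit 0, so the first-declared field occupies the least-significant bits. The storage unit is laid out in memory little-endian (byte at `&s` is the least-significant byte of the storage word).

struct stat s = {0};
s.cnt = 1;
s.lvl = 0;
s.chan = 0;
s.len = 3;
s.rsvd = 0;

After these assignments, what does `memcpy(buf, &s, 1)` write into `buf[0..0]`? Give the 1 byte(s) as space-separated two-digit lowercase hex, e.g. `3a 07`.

cnt (2b) val=1 bits=0x1 at bit 0: 0x01
lvl (1b) val=0 bits=0x0 at bit 2: 0x01
chan (1b) val=0 bits=0x0 at bit 3: 0x01
len (3b) val=3 bits=0x3 at bit 4: 0x31
rsvd (1b) val=0 bits=0x0 at bit 7: 0x31
word = 0x31 → little-endian bytes:
  [0]=0x31

31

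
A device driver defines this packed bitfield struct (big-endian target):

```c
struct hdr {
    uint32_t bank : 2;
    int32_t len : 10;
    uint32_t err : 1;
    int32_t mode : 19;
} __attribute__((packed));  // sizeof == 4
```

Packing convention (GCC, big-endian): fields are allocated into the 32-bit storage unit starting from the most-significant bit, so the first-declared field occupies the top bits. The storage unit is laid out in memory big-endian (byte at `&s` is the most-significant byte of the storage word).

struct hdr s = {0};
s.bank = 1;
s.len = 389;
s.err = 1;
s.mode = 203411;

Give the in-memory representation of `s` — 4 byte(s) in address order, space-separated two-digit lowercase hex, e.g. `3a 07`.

[30+:2] bank=1 & 0x3 = 0x1; word=0x40000000
[20+:10] len=389 & 0x3ff = 0x185; word=0x58500000
[19+:1] err=1 & 0x1 = 0x1; word=0x58580000
[0+:19] mode=203411 & 0x7ffff = 0x31a93; word=0x585b1a93
word = 0x585b1a93 → big-endian bytes:
  [0]=0x58  [1]=0x5b  [2]=0x1a  [3]=0x93

58 5b 1a 93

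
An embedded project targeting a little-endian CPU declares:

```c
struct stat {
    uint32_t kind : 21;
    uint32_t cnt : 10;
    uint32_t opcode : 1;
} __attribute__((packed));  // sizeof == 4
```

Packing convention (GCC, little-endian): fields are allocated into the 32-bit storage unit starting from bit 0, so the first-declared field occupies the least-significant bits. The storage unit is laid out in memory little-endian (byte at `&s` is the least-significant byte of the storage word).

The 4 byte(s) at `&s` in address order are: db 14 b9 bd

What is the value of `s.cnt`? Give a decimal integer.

493

[0]=0xdb [1]=0x14 [2]=0xb9 [3]=0xbd (little-endian) → word 0xbdb914db
kind [0+:21] = (word>>0) & 0x1fffff = 1643739
cnt [21+:10] = (word>>21) & 0x3ff = 493  ←
opcode [31+:1] = (word>>31) & 0x1 = 1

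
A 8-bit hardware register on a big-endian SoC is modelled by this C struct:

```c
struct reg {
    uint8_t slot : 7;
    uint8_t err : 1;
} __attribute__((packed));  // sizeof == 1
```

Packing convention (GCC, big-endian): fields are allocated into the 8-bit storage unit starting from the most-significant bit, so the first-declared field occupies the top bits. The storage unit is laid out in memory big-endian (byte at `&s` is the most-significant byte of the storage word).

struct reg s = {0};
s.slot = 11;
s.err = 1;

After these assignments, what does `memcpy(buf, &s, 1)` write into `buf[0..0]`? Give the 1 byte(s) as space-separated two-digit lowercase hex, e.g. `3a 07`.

slot (7b) val=11 bits=0xb at bit 1: 0x16
err (1b) val=1 bits=0x1 at bit 0: 0x17
word = 0x17 → big-endian bytes:
  [0]=0x17

17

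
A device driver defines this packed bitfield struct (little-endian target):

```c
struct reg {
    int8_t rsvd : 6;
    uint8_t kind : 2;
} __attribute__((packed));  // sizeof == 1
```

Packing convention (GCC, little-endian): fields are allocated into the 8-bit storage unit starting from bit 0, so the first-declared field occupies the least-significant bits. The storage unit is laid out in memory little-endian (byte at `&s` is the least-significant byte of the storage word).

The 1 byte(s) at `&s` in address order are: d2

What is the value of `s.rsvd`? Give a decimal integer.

18

[0]=0xd2 (little-endian) → word 0xd2
rsvd:6 @ bit 0 → (0xd2>>0)&0x3f = 0x12  ←
kind:2 @ bit 6 → (0xd2>>6)&0x3 = 0x3
rsvd signed 6b, MSB=0: value = 18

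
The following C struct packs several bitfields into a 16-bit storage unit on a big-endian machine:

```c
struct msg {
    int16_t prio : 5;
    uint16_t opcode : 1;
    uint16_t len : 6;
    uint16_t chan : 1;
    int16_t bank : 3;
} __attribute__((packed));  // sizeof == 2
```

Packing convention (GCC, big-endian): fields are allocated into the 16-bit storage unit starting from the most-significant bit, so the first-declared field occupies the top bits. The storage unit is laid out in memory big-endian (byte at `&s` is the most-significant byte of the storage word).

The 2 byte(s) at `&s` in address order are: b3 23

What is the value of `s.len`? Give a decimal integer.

[0]=0xb3 [1]=0x23 (big-endian) → word 0xb323
prio [11+:5] = (word>>11) & 0x1f = 22
opcode [10+:1] = (word>>10) & 0x1 = 0
len [4+:6] = (word>>4) & 0x3f = 50  ←
chan [3+:1] = (word>>3) & 0x1 = 0
bank [0+:3] = (word>>0) & 0x7 = 3

50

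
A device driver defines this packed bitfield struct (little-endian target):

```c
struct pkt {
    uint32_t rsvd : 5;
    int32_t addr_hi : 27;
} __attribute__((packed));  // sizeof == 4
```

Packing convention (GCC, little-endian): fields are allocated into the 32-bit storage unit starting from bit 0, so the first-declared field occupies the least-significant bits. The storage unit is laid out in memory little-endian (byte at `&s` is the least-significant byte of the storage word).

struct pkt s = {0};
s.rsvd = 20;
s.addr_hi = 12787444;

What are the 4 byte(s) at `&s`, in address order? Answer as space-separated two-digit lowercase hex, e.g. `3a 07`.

94 de 63 18

rsvd:5 = 20 → 0x14 << 0 → word 0x00000014
addr_hi:27 = 12787444 → 0xc31ef4 << 5 → word 0x1863de94
word = 0x1863de94 → little-endian bytes:
  [0]=0x94  [1]=0xde  [2]=0x63  [3]=0x18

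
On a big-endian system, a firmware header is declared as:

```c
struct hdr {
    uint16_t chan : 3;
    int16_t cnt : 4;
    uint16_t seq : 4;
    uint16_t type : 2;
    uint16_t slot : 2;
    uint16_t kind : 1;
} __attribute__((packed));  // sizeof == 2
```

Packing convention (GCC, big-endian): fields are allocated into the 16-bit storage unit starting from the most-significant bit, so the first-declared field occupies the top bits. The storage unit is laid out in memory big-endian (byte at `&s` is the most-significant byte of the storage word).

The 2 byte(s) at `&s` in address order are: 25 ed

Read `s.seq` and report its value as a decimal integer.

[0]=0x25 [1]=0xed (big-endian) → word 0x25ed
chan [13+:3] = (word>>13) & 0x7 = 1
cnt [9+:4] = (word>>9) & 0xf = 2
seq [5+:4] = (word>>5) & 0xf = 15  ←
type [3+:2] = (word>>3) & 0x3 = 1
slot [1+:2] = (word>>1) & 0x3 = 2
kind [0+:1] = (word>>0) & 0x1 = 1

15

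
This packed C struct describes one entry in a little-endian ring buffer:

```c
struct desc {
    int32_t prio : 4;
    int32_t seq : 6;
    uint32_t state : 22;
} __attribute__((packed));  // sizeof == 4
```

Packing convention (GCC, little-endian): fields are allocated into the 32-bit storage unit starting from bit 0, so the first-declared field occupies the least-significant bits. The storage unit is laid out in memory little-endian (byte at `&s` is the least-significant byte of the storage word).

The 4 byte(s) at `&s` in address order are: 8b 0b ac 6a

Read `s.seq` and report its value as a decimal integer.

[0]=0x8b [1]=0x0b [2]=0xac [3]=0x6a (little-endian) → word 0x6aac0b8b
prio [0+:4] = (word>>0) & 0xf = 11
seq [4+:6] = (word>>4) & 0x3f = 56  ←
state [10+:22] = (word>>10) & 0x3fffff = 1747714
seq signed 6b, MSB=1: 56 - 64 = -8

-8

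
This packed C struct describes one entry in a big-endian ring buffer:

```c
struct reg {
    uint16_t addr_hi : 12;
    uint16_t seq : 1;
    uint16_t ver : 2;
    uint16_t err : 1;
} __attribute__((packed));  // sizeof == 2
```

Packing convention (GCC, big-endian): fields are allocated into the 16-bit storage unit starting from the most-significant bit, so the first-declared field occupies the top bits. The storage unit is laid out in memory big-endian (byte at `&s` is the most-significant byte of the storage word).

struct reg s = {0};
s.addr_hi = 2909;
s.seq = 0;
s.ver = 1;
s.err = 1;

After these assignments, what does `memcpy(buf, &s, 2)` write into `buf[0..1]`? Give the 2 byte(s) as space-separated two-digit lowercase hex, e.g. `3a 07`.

addr_hi (12b) val=2909 bits=0xb5d at bit 4: 0xb5d0
seq (1b) val=0 bits=0x0 at bit 3: 0xb5d0
ver (2b) val=1 bits=0x1 at bit 1: 0xb5d2
err (1b) val=1 bits=0x1 at bit 0: 0xb5d3
word = 0xb5d3 → big-endian bytes:
  [0]=0xb5  [1]=0xd3

b5 d3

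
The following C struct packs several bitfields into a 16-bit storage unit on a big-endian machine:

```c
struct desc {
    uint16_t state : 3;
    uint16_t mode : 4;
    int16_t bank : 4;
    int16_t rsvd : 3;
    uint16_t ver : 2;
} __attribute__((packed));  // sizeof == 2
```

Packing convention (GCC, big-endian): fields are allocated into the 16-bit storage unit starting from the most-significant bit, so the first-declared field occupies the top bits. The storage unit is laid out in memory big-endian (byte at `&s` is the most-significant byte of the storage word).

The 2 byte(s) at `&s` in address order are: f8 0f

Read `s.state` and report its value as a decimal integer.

7

[0]=0xf8 [1]=0x0f (big-endian) → word 0xf80f
state [13+:3] = (word>>13) & 0x7 = 7  ←
mode [9+:4] = (word>>9) & 0xf = 12
bank [5+:4] = (word>>5) & 0xf = 0
rsvd [2+:3] = (word>>2) & 0x7 = 3
ver [0+:2] = (word>>0) & 0x3 = 3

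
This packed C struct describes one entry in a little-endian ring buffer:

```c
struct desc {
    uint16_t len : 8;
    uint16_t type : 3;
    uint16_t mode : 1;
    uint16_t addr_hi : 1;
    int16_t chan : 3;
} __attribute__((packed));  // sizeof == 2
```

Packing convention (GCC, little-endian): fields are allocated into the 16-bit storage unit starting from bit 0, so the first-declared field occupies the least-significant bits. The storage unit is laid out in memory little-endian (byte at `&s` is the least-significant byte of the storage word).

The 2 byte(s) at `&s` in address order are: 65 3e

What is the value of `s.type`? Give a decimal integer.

6

[0]=0x65 [1]=0x3e (little-endian) → word 0x3e65
len:8 @ bit 0 → (0x3e65>>0)&0xff = 0x65
type:3 @ bit 8 → (0x3e65>>8)&0x7 = 0x6  ←
mode:1 @ bit 11 → (0x3e65>>11)&0x1 = 0x1
addr_hi:1 @ bit 12 → (0x3e65>>12)&0x1 = 0x1
chan:3 @ bit 13 → (0x3e65>>13)&0x7 = 0x1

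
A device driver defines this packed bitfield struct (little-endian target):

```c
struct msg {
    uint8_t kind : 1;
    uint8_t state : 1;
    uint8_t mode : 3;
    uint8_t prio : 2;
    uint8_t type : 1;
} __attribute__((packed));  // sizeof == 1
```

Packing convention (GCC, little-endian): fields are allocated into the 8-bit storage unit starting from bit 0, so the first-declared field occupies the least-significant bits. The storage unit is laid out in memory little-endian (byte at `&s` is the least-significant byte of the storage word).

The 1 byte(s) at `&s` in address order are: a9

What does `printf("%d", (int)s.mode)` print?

[0]=0xa9 (little-endian) → word 0xa9
kind:1 @ bit 0 → (0xa9>>0)&0x1 = 0x1
state:1 @ bit 1 → (0xa9>>1)&0x1 = 0x0
mode:3 @ bit 2 → (0xa9>>2)&0x7 = 0x2  ←
prio:2 @ bit 5 → (0xa9>>5)&0x3 = 0x1
type:1 @ bit 7 → (0xa9>>7)&0x1 = 0x1

2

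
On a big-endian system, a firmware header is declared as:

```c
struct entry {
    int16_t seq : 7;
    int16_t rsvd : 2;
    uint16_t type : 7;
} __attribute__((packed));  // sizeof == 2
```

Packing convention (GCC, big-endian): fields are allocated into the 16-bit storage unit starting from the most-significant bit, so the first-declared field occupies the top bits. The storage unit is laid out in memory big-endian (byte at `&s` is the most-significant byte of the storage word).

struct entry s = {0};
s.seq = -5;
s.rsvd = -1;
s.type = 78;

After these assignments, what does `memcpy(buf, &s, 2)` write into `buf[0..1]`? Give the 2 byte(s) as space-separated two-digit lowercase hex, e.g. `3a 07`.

seq:7 = -5 → 0x7b << 9 → word 0xf600
rsvd:2 = -1 → 0x3 << 7 → word 0xf780
type:7 = 78 → 0x4e << 0 → word 0xf7ce
word = 0xf7ce → big-endian bytes:
  [0]=0xf7  [1]=0xce

f7 ce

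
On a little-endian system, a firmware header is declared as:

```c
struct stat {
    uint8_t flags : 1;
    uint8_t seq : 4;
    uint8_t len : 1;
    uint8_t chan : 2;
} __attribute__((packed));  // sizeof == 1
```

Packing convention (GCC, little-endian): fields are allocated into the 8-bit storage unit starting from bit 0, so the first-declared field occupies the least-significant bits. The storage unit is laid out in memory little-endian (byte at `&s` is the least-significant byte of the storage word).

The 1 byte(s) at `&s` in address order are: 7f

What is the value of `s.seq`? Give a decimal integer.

[0]=0x7f (little-endian) → word 0x7f
flags [0+:1] = (word>>0) & 0x1 = 1
seq [1+:4] = (word>>1) & 0xf = 15  ←
len [5+:1] = (word>>5) & 0x1 = 1
chan [6+:2] = (word>>6) & 0x3 = 1

15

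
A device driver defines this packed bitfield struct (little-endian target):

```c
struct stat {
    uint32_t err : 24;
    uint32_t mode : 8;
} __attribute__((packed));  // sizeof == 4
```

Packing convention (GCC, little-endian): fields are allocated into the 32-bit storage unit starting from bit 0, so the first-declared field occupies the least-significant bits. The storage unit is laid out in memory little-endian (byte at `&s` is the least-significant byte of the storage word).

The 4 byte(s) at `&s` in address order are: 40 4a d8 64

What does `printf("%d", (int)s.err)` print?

14174784

[0]=0x40 [1]=0x4a [2]=0xd8 [3]=0x64 (little-endian) → word 0x64d84a40
err:24 @ bit 0 → (0x64d84a40>>0)&0xffffff = 0xd84a40  ←
mode:8 @ bit 24 → (0x64d84a40>>24)&0xff = 0x64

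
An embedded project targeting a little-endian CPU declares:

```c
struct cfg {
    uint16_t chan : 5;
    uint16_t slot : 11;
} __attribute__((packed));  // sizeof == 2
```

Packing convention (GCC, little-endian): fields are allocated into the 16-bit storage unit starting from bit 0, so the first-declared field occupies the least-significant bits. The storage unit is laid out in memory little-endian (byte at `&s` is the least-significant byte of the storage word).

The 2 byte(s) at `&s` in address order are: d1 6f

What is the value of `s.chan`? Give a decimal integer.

[0]=0xd1 [1]=0x6f (little-endian) → word 0x6fd1
chan:5 @ bit 0 → (0x6fd1>>0)&0x1f = 0x11  ←
slot:11 @ bit 5 → (0x6fd1>>5)&0x7ff = 0x37e

17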